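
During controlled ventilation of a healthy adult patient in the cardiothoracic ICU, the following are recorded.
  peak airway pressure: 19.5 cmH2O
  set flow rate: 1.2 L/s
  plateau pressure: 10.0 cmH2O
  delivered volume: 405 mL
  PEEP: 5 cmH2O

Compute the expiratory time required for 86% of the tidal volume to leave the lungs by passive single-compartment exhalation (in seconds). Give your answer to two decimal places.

1.26

R = (PIP − Pplat)/V̇ = (19.5 − 10.0) / 1.2 = 9.5/1.2 = 7.917 cmH2O·s/L.
C = Vt/(Pplat − PEEP) = 405.0 / (10.0 − 5) = 405.0/5.0 = 81.0 mL/cmH2O.
τ = R × C = 7.917 × 0.081 L/cmH2O = 0.6413 s.
t = −τ·ln(1 − 0.86) = −0.6413·ln(0.14) = 1.261 s.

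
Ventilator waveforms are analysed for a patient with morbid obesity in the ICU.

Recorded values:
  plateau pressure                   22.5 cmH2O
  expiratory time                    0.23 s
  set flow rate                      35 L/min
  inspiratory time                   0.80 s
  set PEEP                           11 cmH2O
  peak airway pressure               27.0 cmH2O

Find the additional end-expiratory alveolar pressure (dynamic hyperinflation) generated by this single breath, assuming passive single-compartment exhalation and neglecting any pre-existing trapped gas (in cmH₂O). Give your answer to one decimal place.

Flow: 35 L/min ÷ 60 = 0.5833 L/s.
Vt = flow × Ti = 0.5833 L/s × 0.80 s × 1000 mL/L = 466.64 mL.
R = (PIP − Pplat)/V̇ = (27.0 − 22.5) / 0.5833 = 4.5/0.5833 = 7.715 cmH2O·s/L.
C = Vt/(Pplat − PEEP) = 466.64 / (22.5 − 11) = 466.64/11.5 = 40.577 mL/cmH2O.
τ = R × C = 7.715 × 0.04058 L/cmH2O = 0.3131 s.
Fraction remaining = e^(−Te/τ) = e^(−0.23/0.3131) = 0.4797; trapped volume = 466.64 × 0.4797 = 223.85 mL.
Additional alveolar pressure from trapping ≈ V_trapped / C = 223.85 / 40.577 = 5.517 cmH2O.

5.5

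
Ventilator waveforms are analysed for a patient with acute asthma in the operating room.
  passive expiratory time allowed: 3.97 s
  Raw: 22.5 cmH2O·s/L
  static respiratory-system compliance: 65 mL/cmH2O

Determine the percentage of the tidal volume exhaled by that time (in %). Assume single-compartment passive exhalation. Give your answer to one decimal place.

τ = R × C = 22.5 × 65 mL/cmH2O = 22.5 × 0.065 L/cmH2O = 1.463 s.
Passive exhalation: V(t)/V₀ = e^(−t/τ) = e^(−3.97/1.463) = 0.0663.
Fraction exhaled = 1 − 0.0663 = 0.9337 → 93.37%.

93.4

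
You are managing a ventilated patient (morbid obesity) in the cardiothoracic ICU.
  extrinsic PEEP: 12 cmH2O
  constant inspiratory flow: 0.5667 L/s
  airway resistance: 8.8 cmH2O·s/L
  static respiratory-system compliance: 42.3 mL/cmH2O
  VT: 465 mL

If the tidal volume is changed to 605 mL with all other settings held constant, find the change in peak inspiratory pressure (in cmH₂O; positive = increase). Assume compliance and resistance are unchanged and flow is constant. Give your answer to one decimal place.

PIP = Vt/C + R·V̇ + PEEP (constant-flow equation of motion).
Only the elastic term changes: ΔPIP = ΔVt / C = (605 − 465) / 42.3 = 3.31 cmH2O.

3.3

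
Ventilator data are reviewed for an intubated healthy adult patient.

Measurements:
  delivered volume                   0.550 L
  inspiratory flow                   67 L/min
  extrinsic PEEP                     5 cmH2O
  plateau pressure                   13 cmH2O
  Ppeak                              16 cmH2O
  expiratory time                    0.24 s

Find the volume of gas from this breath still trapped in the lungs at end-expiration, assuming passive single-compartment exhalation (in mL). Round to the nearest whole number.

150

Flow: 67 L/min ÷ 60 = 1.1167 L/s.
R = (PIP − Pplat)/V̇ = (16 − 13) / 1.1167 = 3.0/1.1167 = 2.686 cmH2O·s/L.
C = Vt/(Pplat − PEEP) = 550.0 / (13 − 5) = 550.0/8.0 = 68.75 mL/cmH2O.
τ = R × C = 2.686 × 0.06875 L/cmH2O = 0.1847 s.
Fraction remaining = e^(−Te/τ) = e^(−0.24/0.1847) = 0.2727.
Trapped volume = 550.0 × 0.2727 = 149.99 mL.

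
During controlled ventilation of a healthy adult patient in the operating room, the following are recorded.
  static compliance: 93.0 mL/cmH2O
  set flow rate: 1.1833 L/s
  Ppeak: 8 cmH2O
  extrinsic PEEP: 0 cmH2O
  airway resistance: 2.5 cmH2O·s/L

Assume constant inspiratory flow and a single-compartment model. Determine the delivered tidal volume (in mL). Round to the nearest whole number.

Equation of motion (constant flow): PIP = Vt/C + R·V̇ + PEEP.
Vt/C = PIP − R·V̇ − PEEP = 8 − 2.958 − 0 = 5.042 cmH2O.
Vt = C × 5.042 = 93.0 × 5.042 = 468.91 mL.

469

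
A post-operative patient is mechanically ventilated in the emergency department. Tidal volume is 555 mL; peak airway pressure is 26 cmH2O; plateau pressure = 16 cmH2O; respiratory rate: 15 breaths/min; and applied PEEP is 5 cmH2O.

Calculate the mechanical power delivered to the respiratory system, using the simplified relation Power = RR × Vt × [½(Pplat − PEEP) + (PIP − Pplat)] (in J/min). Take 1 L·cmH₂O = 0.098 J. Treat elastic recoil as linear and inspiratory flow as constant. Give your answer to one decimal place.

Per-breath work = Vt × [½(Pplat−PEEP) + (PIP−Pplat)] = 0.555 × [0.5×11.0 + 10.0] = 0.555 × 15.5 = 8.603 L·cmH2O.
Power = 15 × 8.603 = 129.05 L·cmH2O/min.
× 0.098 J/(L·cmH2O) → 12.647 J/min.

12.6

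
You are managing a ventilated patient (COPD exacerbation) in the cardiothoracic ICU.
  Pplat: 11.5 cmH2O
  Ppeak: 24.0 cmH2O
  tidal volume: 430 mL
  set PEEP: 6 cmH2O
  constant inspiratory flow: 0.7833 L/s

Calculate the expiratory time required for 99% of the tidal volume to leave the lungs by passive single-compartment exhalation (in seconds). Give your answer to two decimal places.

5.75

R = (PIP − Pplat)/V̇ = (24.0 − 11.5) / 0.7833 = 12.5/0.7833 = 15.958 cmH2O·s/L.
C = Vt/(Pplat − PEEP) = 430.0 / (11.5 − 6) = 430.0/5.5 = 78.182 mL/cmH2O.
τ = R × C = 15.958 × 0.07818 L/cmH2O = 1.248 s.
t = −τ·ln(1 − 0.99) = −1.248·ln(0.01) = 5.747 s.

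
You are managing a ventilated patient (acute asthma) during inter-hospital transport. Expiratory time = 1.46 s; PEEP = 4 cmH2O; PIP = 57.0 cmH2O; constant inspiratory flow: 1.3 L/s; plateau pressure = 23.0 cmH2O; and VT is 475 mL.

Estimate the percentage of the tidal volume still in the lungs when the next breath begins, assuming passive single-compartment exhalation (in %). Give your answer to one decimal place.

10.7

R = (PIP − Pplat)/V̇ = (57.0 − 23.0) / 1.3 = 34.0/1.3 = 26.154 cmH2O·s/L.
C = Vt/(Pplat − PEEP) = 475.0 / (23.0 − 4) = 475.0/19.0 = 25.0 mL/cmH2O.
τ = R × C = 26.154 × 0.025 L/cmH2O = 0.6539 s.
Fraction remaining at end-expiration = e^(−Te/τ) = e^(−1.46/0.6539) = 0.1072 → 10.72%.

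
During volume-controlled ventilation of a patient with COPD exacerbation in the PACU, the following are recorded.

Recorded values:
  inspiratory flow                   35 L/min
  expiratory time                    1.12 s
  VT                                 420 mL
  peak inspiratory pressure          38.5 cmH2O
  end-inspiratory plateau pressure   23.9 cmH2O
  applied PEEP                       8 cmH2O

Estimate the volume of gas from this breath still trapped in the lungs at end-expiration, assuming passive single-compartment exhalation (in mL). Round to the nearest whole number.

Flow: 35 L/min ÷ 60 = 0.5833 L/s.
R = (PIP − Pplat)/V̇ = (38.5 − 23.9) / 0.5833 = 14.6/0.5833 = 25.03 cmH2O·s/L.
C = Vt/(Pplat − PEEP) = 420.0 / (23.9 − 8) = 420.0/15.9 = 26.415 mL/cmH2O.
τ = R × C = 25.03 × 0.02642 L/cmH2O = 0.6613 s.
Fraction remaining = e^(−Te/τ) = e^(−1.12/0.6613) = 0.1839.
Trapped volume = 420.0 × 0.1839 = 77.238 mL.

77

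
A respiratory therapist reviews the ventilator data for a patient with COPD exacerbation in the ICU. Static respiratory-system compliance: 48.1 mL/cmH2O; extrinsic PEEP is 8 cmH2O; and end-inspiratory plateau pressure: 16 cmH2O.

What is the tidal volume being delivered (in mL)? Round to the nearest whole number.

385

Vt = Cstat × (Pplat − PEEP) = 48.1 × (16 − 8) = 48.1 × 8.0 = 384.8 mL.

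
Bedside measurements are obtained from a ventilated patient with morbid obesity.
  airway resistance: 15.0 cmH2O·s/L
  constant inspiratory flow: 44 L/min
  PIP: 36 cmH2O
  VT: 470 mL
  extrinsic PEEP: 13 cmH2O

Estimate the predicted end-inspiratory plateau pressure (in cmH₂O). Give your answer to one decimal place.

25.0

Flow: 44 L/min ÷ 60 = 0.7333 L/s.
Pplat = PIP − Raw × flow = 36 − 15.0 × 0.7333 = 36 − 11.0 = 25.0 cmH2O.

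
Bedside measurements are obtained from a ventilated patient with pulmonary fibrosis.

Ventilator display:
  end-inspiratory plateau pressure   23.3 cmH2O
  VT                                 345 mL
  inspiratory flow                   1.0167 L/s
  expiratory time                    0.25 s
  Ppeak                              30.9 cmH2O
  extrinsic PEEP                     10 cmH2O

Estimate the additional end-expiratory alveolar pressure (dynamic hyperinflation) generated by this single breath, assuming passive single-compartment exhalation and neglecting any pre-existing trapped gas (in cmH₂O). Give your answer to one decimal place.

3.7

R = (PIP − Pplat)/V̇ = (30.9 − 23.3) / 1.0167 = 7.6/1.0167 = 7.475 cmH2O·s/L.
C = Vt/(Pplat − PEEP) = 345.0 / (23.3 − 10) = 345.0/13.3 = 25.94 mL/cmH2O.
τ = R × C = 7.475 × 0.02594 L/cmH2O = 0.1939 s.
Fraction remaining = e^(−Te/τ) = e^(−0.25/0.1939) = 0.2755; trapped volume = 345.0 × 0.2755 = 95.048 mL.
Additional alveolar pressure from trapping ≈ V_trapped / C = 95.048 / 25.94 = 3.664 cmH2O.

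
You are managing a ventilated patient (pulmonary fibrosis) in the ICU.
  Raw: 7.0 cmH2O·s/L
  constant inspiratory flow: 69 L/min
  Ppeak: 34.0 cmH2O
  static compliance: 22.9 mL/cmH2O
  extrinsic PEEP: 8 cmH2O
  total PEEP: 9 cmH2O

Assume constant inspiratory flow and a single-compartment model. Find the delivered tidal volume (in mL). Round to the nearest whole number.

388

Flow: 69 L/min ÷ 60 = 1.15 L/s.
Total PEEP = 9 cmH2O (set 8 + intrinsic 1); this is the baseline alveolar pressure.
Equation of motion (constant flow): PIP = Vt/C + R·V̇ + PEEP.
Vt/C = PIP − R·V̇ − PEEP = 34.0 − 8.05 − 9 = 16.95 cmH2O.
Vt = C × 16.95 = 22.9 × 16.95 = 388.16 mL.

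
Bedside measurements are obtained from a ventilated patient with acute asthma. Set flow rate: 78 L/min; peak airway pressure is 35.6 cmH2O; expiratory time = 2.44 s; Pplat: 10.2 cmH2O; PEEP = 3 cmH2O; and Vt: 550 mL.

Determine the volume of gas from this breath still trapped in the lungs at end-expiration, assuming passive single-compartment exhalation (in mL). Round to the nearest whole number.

Flow: 78 L/min ÷ 60 = 1.3 L/s.
R = (PIP − Pplat)/V̇ = (35.6 − 10.2) / 1.3 = 25.4/1.3 = 19.538 cmH2O·s/L.
C = Vt/(Pplat − PEEP) = 550.0 / (10.2 − 3) = 550.0/7.2 = 76.389 mL/cmH2O.
τ = R × C = 19.538 × 0.07639 L/cmH2O = 1.493 s.
Fraction remaining = e^(−Te/τ) = e^(−2.44/1.493) = 0.1951.
Trapped volume = 550.0 × 0.1951 = 107.31 mL.

107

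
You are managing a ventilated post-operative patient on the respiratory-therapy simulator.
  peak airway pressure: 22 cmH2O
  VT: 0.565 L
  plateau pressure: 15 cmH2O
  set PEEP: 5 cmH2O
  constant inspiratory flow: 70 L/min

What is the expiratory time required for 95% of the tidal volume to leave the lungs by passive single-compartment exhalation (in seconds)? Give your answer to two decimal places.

Flow: 70 L/min ÷ 60 = 1.1667 L/s.
R = (PIP − Pplat)/V̇ = (22 − 15) / 1.1667 = 7.0/1.1667 = 6.0 cmH2O·s/L.
C = Vt/(Pplat − PEEP) = 565.0 / (15 − 5) = 565.0/10.0 = 56.5 mL/cmH2O.
τ = R × C = 6.0 × 0.0565 L/cmH2O = 0.339 s.
t = −τ·ln(1 − 0.95) = −0.339·ln(0.05) = 1.016 s.

1.02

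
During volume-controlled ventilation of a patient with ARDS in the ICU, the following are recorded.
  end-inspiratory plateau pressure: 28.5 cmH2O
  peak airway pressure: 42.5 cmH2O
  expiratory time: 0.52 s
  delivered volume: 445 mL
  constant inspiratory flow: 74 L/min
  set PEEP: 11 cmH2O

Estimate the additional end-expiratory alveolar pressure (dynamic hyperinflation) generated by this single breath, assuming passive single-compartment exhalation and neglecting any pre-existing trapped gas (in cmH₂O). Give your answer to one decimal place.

Flow: 74 L/min ÷ 60 = 1.2333 L/s.
R = (PIP − Pplat)/V̇ = (42.5 − 28.5) / 1.2333 = 14.0/1.2333 = 11.352 cmH2O·s/L.
C = Vt/(Pplat − PEEP) = 445.0 / (28.5 − 11) = 445.0/17.5 = 25.429 mL/cmH2O.
τ = R × C = 11.352 × 0.02543 L/cmH2O = 0.2887 s.
Fraction remaining = e^(−Te/τ) = e^(−0.52/0.2887) = 0.1651; trapped volume = 445.0 × 0.1651 = 73.47 mL.
Additional alveolar pressure from trapping ≈ V_trapped / C = 73.47 / 25.429 = 2.889 cmH2O.

2.9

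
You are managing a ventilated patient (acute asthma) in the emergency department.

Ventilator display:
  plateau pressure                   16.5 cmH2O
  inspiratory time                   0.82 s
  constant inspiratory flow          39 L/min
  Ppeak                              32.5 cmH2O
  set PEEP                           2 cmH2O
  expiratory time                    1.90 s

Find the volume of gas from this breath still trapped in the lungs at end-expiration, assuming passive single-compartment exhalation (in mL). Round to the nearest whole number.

65

Flow: 39 L/min ÷ 60 = 0.65 L/s.
Vt = flow × Ti = 0.65 L/s × 0.82 s × 1000 mL/L = 533.0 mL.
R = (PIP − Pplat)/V̇ = (32.5 − 16.5) / 0.65 = 16.0/0.65 = 24.615 cmH2O·s/L.
C = Vt/(Pplat − PEEP) = 533.0 / (16.5 − 2) = 533.0/14.5 = 36.759 mL/cmH2O.
τ = R × C = 24.615 × 0.03676 L/cmH2O = 0.9048 s.
Fraction remaining = e^(−Te/τ) = e^(−1.90/0.9048) = 0.1225.
Trapped volume = 533.0 × 0.1225 = 65.293 mL.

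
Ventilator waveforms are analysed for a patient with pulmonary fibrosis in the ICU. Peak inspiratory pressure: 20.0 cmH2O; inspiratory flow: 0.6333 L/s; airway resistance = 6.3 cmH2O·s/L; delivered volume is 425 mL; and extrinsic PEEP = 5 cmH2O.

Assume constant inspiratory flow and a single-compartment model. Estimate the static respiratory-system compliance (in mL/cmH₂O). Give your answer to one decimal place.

Equation of motion (constant flow): PIP = Vt/C + R·V̇ + PEEP.
Vt/C = PIP − R·V̇ − PEEP = 20.0 − 6.3×0.6333 − 5 = 20.0 − 3.99 − 5 = 11.01 cmH2O.
C = Vt / 11.01 = 425 / 11.01 = 38.601 mL/cmH2O.

38.6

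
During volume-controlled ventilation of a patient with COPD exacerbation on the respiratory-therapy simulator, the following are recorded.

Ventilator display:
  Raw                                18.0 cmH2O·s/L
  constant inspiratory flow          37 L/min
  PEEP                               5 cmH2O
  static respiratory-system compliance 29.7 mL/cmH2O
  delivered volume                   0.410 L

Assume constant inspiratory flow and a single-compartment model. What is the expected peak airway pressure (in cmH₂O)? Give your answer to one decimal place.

Flow: 37 L/min ÷ 60 = 0.6167 L/s.
Equation of motion (constant flow): PIP = Vt/C + R·V̇ + PEEP.
PIP = 410/29.7 + 18.0×0.6167 + 5 = 13.805 + 11.101 + 5 = 29.906 cmH2O.

29.9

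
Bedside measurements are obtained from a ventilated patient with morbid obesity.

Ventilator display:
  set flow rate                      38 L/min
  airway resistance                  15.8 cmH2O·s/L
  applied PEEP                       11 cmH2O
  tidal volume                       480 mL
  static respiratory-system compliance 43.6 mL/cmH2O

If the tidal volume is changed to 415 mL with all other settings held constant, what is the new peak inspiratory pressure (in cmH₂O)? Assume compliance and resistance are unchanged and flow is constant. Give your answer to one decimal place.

Flow: 38 L/min ÷ 60 = 0.6333 L/s.
PIP = Vt/C + R·V̇ + PEEP (constant-flow equation of motion).
Only the elastic term changes: ΔPIP = ΔVt / C = (415 − 480) / 43.6 = -1.491 cmH2O.
Original PIP = 480/43.6 + 15.8×0.6333 + 11 = 32.015 cmH2O; new PIP = 32.015 + (-1.491) = 30.524 cmH2O.

30.5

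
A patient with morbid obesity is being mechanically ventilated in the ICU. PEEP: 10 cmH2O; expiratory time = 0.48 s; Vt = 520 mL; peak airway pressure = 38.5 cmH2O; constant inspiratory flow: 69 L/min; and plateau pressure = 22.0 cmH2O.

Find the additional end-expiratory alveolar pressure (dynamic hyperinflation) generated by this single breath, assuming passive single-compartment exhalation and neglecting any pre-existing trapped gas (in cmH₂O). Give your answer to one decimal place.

Flow: 69 L/min ÷ 60 = 1.15 L/s.
R = (PIP − Pplat)/V̇ = (38.5 − 22.0) / 1.15 = 16.5/1.15 = 14.348 cmH2O·s/L.
C = Vt/(Pplat − PEEP) = 520.0 / (22.0 − 10) = 520.0/12.0 = 43.333 mL/cmH2O.
τ = R × C = 14.348 × 0.04333 L/cmH2O = 0.6217 s.
Fraction remaining = e^(−Te/τ) = e^(−0.48/0.6217) = 0.4621; trapped volume = 520.0 × 0.4621 = 240.29 mL.
Additional alveolar pressure from trapping ≈ V_trapped / C = 240.29 / 43.333 = 5.545 cmH2O.

5.5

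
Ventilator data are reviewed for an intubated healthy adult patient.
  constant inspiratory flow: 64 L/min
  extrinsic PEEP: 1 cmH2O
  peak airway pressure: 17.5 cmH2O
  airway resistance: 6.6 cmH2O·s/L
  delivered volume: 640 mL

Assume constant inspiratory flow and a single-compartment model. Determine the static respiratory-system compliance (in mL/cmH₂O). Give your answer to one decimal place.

Flow: 64 L/min ÷ 60 = 1.0667 L/s.
Equation of motion (constant flow): PIP = Vt/C + R·V̇ + PEEP.
Vt/C = PIP − R·V̇ − PEEP = 17.5 − 6.6×1.0667 − 1 = 17.5 − 7.04 − 1 = 9.46 cmH2O.
C = Vt / 9.46 = 640 / 9.46 = 67.653 mL/cmH2O.

67.7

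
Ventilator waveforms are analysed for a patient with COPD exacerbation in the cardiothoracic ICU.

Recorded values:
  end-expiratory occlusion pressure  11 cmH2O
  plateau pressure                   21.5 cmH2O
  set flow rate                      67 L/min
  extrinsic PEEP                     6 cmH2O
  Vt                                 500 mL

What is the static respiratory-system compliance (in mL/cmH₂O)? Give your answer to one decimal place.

End-expiratory occlusion gives total PEEP = 11 cmH2O (intrinsic PEEP = 11 − 6 = 5). Use total PEEP for the elastic gradient.
Cstat = Vt / (Pplat − PEEPtotal) = 500 / (21.5 − 11) = 500 / 10.5 = 47.619 mL/cmH2O.

47.6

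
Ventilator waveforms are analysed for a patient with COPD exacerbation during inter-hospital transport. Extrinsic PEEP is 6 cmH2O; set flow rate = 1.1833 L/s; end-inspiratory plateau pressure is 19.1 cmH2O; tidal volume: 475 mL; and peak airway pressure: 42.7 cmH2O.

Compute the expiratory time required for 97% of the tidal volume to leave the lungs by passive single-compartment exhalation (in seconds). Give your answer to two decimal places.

2.54

R = (PIP − Pplat)/V̇ = (42.7 − 19.1) / 1.1833 = 23.6/1.1833 = 19.944 cmH2O·s/L.
C = Vt/(Pplat − PEEP) = 475.0 / (19.1 − 6) = 475.0/13.1 = 36.26 mL/cmH2O.
τ = R × C = 19.944 × 0.03626 L/cmH2O = 0.7232 s.
t = −τ·ln(1 − 0.97) = −0.7232·ln(0.03) = 2.536 s.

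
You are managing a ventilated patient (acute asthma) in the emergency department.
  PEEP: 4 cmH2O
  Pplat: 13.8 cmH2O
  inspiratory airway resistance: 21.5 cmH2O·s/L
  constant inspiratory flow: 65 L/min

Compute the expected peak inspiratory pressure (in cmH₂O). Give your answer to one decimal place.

37.1

Flow: 65 L/min ÷ 60 = 1.0833 L/s.
PIP = Pplat + Raw × flow = 13.8 + 21.5 × 1.0833 = 13.8 + 23.291 = 37.091 cmH2O.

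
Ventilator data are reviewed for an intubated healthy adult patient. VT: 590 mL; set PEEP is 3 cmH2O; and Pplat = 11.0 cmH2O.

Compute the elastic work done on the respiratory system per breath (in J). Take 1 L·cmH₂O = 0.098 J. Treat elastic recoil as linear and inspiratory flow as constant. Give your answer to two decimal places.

0.23

Elastic work ≈ ½ × (Pplat − PEEP) × Vt = 0.5 × (11.0 − 3) × 0.590 L = 0.5 × 8.0 × 0.590 = 2.36 L·cmH2O.
× 0.098 J/(L·cmH2O) → 0.2313 J.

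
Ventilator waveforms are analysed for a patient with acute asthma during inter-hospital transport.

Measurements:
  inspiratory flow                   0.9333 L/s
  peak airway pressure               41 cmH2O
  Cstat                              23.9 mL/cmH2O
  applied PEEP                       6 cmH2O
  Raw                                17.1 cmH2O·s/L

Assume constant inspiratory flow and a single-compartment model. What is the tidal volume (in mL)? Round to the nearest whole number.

455

Equation of motion (constant flow): PIP = Vt/C + R·V̇ + PEEP.
Vt/C = PIP − R·V̇ − PEEP = 41 − 15.959 − 6 = 19.041 cmH2O.
Vt = C × 19.041 = 23.9 × 19.041 = 455.08 mL.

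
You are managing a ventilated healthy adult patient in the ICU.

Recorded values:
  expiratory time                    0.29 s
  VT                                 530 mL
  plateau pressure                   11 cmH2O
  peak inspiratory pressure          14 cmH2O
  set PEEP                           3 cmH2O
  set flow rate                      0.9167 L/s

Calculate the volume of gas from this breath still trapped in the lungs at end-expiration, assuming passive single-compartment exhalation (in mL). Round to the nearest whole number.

R = (PIP − Pplat)/V̇ = (14 − 11) / 0.9167 = 3.0/0.9167 = 3.273 cmH2O·s/L.
C = Vt/(Pplat − PEEP) = 530.0 / (11 − 3) = 530.0/8.0 = 66.25 mL/cmH2O.
τ = R × C = 3.273 × 0.06625 L/cmH2O = 0.2168 s.
Fraction remaining = e^(−Te/τ) = e^(−0.29/0.2168) = 0.2625.
Trapped volume = 530.0 × 0.2625 = 139.13 mL.

139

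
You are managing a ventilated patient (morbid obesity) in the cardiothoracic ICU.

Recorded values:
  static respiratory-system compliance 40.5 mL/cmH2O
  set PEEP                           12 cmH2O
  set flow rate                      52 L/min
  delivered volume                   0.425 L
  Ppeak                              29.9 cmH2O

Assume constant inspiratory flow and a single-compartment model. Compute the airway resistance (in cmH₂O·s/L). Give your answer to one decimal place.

Flow: 52 L/min ÷ 60 = 0.8667 L/s.
Equation of motion (constant flow): PIP = Vt/C + R·V̇ + PEEP.
R·V̇ = PIP − Vt/C − PEEP = 29.9 − 425/40.5 − 12 = 29.9 − 10.494 − 12 = 7.406 cmH2O.
R = 7.406 / 0.8667 = 8.545 cmH2O·s/L.

8.5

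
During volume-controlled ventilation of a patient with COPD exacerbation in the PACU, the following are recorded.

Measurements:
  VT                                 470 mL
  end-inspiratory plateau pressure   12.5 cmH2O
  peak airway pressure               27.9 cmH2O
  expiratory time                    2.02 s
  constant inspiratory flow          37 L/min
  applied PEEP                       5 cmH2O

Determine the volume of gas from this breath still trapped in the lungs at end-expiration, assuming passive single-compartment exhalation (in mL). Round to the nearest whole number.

129

Flow: 37 L/min ÷ 60 = 0.6167 L/s.
R = (PIP − Pplat)/V̇ = (27.9 − 12.5) / 0.6167 = 15.4/0.6167 = 24.972 cmH2O·s/L.
C = Vt/(Pplat − PEEP) = 470.0 / (12.5 − 5) = 470.0/7.5 = 62.667 mL/cmH2O.
τ = R × C = 24.972 × 0.06267 L/cmH2O = 1.565 s.
Fraction remaining = e^(−Te/τ) = e^(−2.02/1.565) = 0.2751.
Trapped volume = 470.0 × 0.2751 = 129.3 mL.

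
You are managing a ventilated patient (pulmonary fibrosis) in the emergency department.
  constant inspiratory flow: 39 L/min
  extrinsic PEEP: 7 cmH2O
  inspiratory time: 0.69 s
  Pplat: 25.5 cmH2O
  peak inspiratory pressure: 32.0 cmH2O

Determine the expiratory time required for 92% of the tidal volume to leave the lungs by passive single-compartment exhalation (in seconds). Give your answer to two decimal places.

Flow: 39 L/min ÷ 60 = 0.65 L/s.
Vt = flow × Ti = 0.65 L/s × 0.69 s × 1000 mL/L = 448.5 mL.
R = (PIP − Pplat)/V̇ = (32.0 − 25.5) / 0.65 = 6.5/0.65 = 10.0 cmH2O·s/L.
C = Vt/(Pplat − PEEP) = 448.5 / (25.5 − 7) = 448.5/18.5 = 24.243 mL/cmH2O.
τ = R × C = 10.0 × 0.02424 L/cmH2O = 0.2424 s.
t = −τ·ln(1 − 0.92) = −0.2424·ln(0.08) = 0.6122 s.

0.61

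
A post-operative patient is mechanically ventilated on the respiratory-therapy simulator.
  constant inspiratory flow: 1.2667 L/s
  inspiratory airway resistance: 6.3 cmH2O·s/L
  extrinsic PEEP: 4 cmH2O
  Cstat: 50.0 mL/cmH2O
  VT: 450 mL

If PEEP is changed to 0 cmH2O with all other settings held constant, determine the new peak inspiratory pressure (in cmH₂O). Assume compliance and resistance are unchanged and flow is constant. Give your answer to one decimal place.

PIP = Vt/C + R·V̇ + PEEP (constant-flow equation of motion).
Only the baseline term changes: ΔPIP = ΔPEEP = 0 − 4 = -4.0 cmH2O.
Original PIP = 450/50.0 + 6.3×1.2667 + 4 = 20.98 cmH2O; new PIP = 20.98 + (-4.0) = 16.98 cmH2O.

17.0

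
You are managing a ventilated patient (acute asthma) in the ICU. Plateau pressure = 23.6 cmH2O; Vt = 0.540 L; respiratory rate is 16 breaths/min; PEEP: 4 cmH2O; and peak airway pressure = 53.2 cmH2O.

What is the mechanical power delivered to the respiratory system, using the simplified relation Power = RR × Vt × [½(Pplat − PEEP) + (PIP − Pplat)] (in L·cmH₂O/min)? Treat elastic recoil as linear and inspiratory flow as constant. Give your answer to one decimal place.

340.4

Per-breath work = Vt × [½(Pplat−PEEP) + (PIP−Pplat)] = 0.540 × [0.5×19.6 + 29.6] = 0.540 × 39.4 = 21.276 L·cmH2O.
Power = 16 × 21.276 = 340.42 L·cmH2O/min.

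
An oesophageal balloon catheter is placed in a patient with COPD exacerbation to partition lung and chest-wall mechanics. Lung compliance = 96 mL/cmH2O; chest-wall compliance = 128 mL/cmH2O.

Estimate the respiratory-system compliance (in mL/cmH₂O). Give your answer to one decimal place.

Lung and chest wall are elastances in series: 1/Crs = 1/CL + 1/Ccw.
1/Crs = 1/96 + 1/128 = 0.01823.
Crs = 54.855 mL/cmH2O.

54.9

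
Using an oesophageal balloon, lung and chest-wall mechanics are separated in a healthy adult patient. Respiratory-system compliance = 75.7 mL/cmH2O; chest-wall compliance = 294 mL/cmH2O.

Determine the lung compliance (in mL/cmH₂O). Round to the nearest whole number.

102

1/CL = 1/Crs − 1/Ccw.
1/CL = 1/75.7 − 1/294 = 0.009809.
CL = 101.95 mL/cmH2O.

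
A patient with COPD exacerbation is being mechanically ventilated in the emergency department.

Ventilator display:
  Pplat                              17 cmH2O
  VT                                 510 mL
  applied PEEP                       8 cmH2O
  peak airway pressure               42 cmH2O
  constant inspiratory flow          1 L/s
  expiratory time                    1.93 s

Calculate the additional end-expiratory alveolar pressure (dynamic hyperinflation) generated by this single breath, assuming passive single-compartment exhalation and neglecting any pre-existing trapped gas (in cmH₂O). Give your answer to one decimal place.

R = (PIP − Pplat)/V̇ = (42 − 17) / 1 = 25.0/1 = 25.0 cmH2O·s/L.
C = Vt/(Pplat − PEEP) = 510.0 / (17 − 8) = 510.0/9.0 = 56.667 mL/cmH2O.
τ = R × C = 25.0 × 0.05667 L/cmH2O = 1.417 s.
Fraction remaining = e^(−Te/τ) = e^(−1.93/1.417) = 0.2561; trapped volume = 510.0 × 0.2561 = 130.61 mL.
Additional alveolar pressure from trapping ≈ V_trapped / C = 130.61 / 56.667 = 2.305 cmH2O.

2.3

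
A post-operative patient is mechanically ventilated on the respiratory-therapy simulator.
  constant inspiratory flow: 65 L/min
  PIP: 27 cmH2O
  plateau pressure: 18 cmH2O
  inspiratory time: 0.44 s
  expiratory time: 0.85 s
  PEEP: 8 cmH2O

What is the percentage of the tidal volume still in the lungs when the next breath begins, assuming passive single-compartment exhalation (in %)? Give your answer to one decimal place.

11.7

Flow: 65 L/min ÷ 60 = 1.0833 L/s.
Vt = flow × Ti = 1.0833 L/s × 0.44 s × 1000 mL/L = 476.65 mL.
R = (PIP − Pplat)/V̇ = (27 − 18) / 1.0833 = 9.0/1.0833 = 8.308 cmH2O·s/L.
C = Vt/(Pplat − PEEP) = 476.65 / (18 − 8) = 476.65/10.0 = 47.665 mL/cmH2O.
τ = R × C = 8.308 × 0.04767 L/cmH2O = 0.396 s.
Fraction remaining at end-expiration = e^(−Te/τ) = e^(−0.85/0.396) = 0.1169 → 11.69%.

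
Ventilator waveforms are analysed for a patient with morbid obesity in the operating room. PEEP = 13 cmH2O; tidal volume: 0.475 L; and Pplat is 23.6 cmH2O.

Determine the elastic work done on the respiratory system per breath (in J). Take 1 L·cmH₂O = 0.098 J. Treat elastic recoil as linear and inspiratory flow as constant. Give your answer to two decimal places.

Elastic work ≈ ½ × (Pplat − PEEP) × Vt = 0.5 × (23.6 − 13) × 0.475 L = 0.5 × 10.6 × 0.475 = 2.518 L·cmH2O.
× 0.098 J/(L·cmH2O) → 0.2468 J.

0.25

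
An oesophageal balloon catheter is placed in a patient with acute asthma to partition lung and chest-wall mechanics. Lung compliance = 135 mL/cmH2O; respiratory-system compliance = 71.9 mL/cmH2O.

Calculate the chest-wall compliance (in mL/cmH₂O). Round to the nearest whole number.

154

1/Ccw = 1/Crs − 1/CL.
1/Ccw = 1/71.9 − 1/135 = 0.006501.
Ccw = 153.82 mL/cmH2O.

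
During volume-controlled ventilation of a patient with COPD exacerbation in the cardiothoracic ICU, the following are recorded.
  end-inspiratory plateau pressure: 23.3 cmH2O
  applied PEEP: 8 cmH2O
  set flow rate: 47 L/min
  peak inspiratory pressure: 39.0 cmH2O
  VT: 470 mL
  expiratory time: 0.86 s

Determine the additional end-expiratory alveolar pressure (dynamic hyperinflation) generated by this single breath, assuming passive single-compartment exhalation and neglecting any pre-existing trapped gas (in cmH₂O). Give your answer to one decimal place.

Flow: 47 L/min ÷ 60 = 0.7833 L/s.
R = (PIP − Pplat)/V̇ = (39.0 − 23.3) / 0.7833 = 15.7/0.7833 = 20.043 cmH2O·s/L.
C = Vt/(Pplat − PEEP) = 470.0 / (23.3 − 8) = 470.0/15.3 = 30.719 mL/cmH2O.
τ = R × C = 20.043 × 0.03072 L/cmH2O = 0.6157 s.
Fraction remaining = e^(−Te/τ) = e^(−0.86/0.6157) = 0.2474; trapped volume = 470.0 × 0.2474 = 116.28 mL.
Additional alveolar pressure from trapping ≈ V_trapped / C = 116.28 / 30.719 = 3.785 cmH2O.

3.8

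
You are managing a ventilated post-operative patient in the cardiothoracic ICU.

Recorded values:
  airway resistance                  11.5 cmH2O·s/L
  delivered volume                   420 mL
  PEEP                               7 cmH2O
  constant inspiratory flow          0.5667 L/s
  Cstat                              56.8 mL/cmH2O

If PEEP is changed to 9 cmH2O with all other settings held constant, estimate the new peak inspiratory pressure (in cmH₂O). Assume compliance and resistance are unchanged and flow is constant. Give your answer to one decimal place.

22.9

PIP = Vt/C + R·V̇ + PEEP (constant-flow equation of motion).
Only the baseline term changes: ΔPIP = ΔPEEP = 9 − 7 = 2.0 cmH2O.
Original PIP = 420/56.8 + 11.5×0.5667 + 7 = 20.911 cmH2O; new PIP = 20.911 + (2.0) = 22.911 cmH2O.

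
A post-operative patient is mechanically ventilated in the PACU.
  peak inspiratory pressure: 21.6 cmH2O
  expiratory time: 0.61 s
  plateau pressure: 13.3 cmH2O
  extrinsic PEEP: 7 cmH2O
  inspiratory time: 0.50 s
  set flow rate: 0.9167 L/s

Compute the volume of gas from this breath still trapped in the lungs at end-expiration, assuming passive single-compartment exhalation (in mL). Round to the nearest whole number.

182

Vt = flow × Ti = 0.9167 L/s × 0.50 s × 1000 mL/L = 458.35 mL.
R = (PIP − Pplat)/V̇ = (21.6 − 13.3) / 0.9167 = 8.3/0.9167 = 9.054 cmH2O·s/L.
C = Vt/(Pplat − PEEP) = 458.35 / (13.3 − 7) = 458.35/6.3 = 72.754 mL/cmH2O.
τ = R × C = 9.054 × 0.07275 L/cmH2O = 0.6587 s.
Fraction remaining = e^(−Te/τ) = e^(−0.61/0.6587) = 0.3961.
Trapped volume = 458.35 × 0.3961 = 181.55 mL.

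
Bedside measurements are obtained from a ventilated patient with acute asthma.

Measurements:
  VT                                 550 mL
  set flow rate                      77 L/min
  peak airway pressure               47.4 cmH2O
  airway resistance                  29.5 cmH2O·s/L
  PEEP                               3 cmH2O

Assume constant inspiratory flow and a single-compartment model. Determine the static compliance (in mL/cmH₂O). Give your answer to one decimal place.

Flow: 77 L/min ÷ 60 = 1.2833 L/s.
Equation of motion (constant flow): PIP = Vt/C + R·V̇ + PEEP.
Vt/C = PIP − R·V̇ − PEEP = 47.4 − 29.5×1.2833 − 3 = 47.4 − 37.857 − 3 = 6.543 cmH2O.
C = Vt / 6.543 = 550 / 6.543 = 84.059 mL/cmH2O.

84.1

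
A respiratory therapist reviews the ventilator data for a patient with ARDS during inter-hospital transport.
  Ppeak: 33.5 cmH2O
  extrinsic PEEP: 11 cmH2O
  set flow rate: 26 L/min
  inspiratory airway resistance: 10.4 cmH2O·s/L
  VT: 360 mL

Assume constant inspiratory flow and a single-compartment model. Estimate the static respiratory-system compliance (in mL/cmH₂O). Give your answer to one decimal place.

Flow: 26 L/min ÷ 60 = 0.4333 L/s.
Equation of motion (constant flow): PIP = Vt/C + R·V̇ + PEEP.
Vt/C = PIP − R·V̇ − PEEP = 33.5 − 10.4×0.4333 − 11 = 33.5 − 4.506 − 11 = 17.994 cmH2O.
C = Vt / 17.994 = 360 / 17.994 = 20.007 mL/cmH2O.

20.0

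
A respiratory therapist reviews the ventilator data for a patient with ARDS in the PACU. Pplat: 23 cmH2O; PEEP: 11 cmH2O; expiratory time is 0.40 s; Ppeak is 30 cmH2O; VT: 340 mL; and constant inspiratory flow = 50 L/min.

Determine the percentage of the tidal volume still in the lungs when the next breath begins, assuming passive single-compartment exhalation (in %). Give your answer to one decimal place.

Flow: 50 L/min ÷ 60 = 0.8333 L/s.
R = (PIP − Pplat)/V̇ = (30 − 23) / 0.8333 = 7.0/0.8333 = 8.4 cmH2O·s/L.
C = Vt/(Pplat − PEEP) = 340.0 / (23 − 11) = 340.0/12.0 = 28.333 mL/cmH2O.
τ = R × C = 8.4 × 0.02833 L/cmH2O = 0.238 s.
Fraction remaining at end-expiration = e^(−Te/τ) = e^(−0.40/0.238) = 0.1862 → 18.62%.

18.6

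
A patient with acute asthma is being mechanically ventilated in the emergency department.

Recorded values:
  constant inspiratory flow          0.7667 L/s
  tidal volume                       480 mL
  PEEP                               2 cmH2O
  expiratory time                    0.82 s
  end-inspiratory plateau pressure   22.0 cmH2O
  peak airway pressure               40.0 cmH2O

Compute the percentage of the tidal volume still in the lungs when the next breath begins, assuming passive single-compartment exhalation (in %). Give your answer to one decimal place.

23.3

R = (PIP − Pplat)/V̇ = (40.0 − 22.0) / 0.7667 = 18.0/0.7667 = 23.477 cmH2O·s/L.
C = Vt/(Pplat − PEEP) = 480.0 / (22.0 − 2) = 480.0/20.0 = 24.0 mL/cmH2O.
τ = R × C = 23.477 × 0.024 L/cmH2O = 0.5634 s.
Fraction remaining at end-expiration = e^(−Te/τ) = e^(−0.82/0.5634) = 0.2333 → 23.33%.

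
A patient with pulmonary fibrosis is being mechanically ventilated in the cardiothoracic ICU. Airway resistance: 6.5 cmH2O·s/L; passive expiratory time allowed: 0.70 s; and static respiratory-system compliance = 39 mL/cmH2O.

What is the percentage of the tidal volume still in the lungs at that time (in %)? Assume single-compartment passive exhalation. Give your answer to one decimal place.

τ = R × C = 6.5 × 39 mL/cmH2O = 6.5 × 0.039 L/cmH2O = 0.2535 s.
Passive exhalation: V(t)/V₀ = e^(−t/τ) = e^(−0.70/0.2535) = 0.06321.
Fraction remaining = 0.06321 → 6.321%.

6.3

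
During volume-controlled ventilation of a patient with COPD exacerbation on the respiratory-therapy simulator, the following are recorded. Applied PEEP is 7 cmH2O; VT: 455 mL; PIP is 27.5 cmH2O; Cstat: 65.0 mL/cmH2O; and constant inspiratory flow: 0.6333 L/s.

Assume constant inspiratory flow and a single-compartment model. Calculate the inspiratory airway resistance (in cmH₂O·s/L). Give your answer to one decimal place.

Equation of motion (constant flow): PIP = Vt/C + R·V̇ + PEEP.
R·V̇ = PIP − Vt/C − PEEP = 27.5 − 455/65.0 − 7 = 27.5 − 7.0 − 7 = 13.5 cmH2O.
R = 13.5 / 0.6333 = 21.317 cmH2O·s/L.

21.3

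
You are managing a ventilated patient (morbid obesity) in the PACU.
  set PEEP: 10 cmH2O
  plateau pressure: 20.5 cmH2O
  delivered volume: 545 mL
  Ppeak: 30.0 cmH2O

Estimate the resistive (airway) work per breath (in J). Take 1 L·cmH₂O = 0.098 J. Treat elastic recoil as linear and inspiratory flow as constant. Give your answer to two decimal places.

0.51

With constant inspiratory flow the resistive pressure is constant at PIP − Pplat = 30.0 − 20.5 = 9.5 cmH2O, so resistive work = 9.5 × 0.545 = 5.178 L·cmH2O.
× 0.098 J/(L·cmH2O) → 0.5074 J.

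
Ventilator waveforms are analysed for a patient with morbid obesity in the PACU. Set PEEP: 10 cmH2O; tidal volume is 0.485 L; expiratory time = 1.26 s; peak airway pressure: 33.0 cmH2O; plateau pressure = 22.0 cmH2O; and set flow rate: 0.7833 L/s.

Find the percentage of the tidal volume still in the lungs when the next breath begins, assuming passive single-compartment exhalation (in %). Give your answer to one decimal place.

10.9

R = (PIP − Pplat)/V̇ = (33.0 − 22.0) / 0.7833 = 11.0/0.7833 = 14.043 cmH2O·s/L.
C = Vt/(Pplat − PEEP) = 485.0 / (22.0 − 10) = 485.0/12.0 = 40.417 mL/cmH2O.
τ = R × C = 14.043 × 0.04042 L/cmH2O = 0.5676 s.
Fraction remaining at end-expiration = e^(−Te/τ) = e^(−1.26/0.5676) = 0.1086 → 10.86%.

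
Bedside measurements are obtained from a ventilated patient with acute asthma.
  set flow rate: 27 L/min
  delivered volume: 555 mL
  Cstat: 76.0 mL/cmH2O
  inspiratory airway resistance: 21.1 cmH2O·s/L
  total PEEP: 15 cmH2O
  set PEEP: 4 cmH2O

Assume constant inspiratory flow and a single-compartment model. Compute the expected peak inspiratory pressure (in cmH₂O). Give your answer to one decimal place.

31.8

Flow: 27 L/min ÷ 60 = 0.45 L/s.
Total PEEP = 15 cmH2O (set 4 + intrinsic 11); this is the baseline alveolar pressure.
Equation of motion (constant flow): PIP = Vt/C + R·V̇ + PEEP.
PIP = 555/76.0 + 21.1×0.45 + 15 = 7.303 + 9.495 + 15 = 31.798 cmH2O.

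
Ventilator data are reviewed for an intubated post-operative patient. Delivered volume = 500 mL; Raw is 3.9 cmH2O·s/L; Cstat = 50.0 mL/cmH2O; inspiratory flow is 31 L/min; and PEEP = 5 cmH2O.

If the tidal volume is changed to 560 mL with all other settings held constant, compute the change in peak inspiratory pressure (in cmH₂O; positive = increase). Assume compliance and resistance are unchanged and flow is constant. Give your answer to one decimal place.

1.2

PIP = Vt/C + R·V̇ + PEEP (constant-flow equation of motion).
Only the elastic term changes: ΔPIP = ΔVt / C = (560 − 500) / 50.0 = 1.2 cmH2O.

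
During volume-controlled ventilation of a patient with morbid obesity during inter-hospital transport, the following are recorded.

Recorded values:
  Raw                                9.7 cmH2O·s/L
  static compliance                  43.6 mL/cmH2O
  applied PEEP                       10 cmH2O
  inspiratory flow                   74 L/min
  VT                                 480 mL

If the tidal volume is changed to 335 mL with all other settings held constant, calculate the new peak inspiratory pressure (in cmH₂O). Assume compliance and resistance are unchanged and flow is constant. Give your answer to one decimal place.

Flow: 74 L/min ÷ 60 = 1.2333 L/s.
PIP = Vt/C + R·V̇ + PEEP (constant-flow equation of motion).
Only the elastic term changes: ΔPIP = ΔVt / C = (335 − 480) / 43.6 = -3.326 cmH2O.
Original PIP = 480/43.6 + 9.7×1.2333 + 10 = 32.972 cmH2O; new PIP = 32.972 + (-3.326) = 29.646 cmH2O.

29.6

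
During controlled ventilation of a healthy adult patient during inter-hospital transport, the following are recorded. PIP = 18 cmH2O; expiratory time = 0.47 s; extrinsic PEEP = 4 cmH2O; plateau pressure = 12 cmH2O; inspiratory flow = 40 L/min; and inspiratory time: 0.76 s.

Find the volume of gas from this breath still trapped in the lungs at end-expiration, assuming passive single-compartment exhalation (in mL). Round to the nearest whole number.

Flow: 40 L/min ÷ 60 = 0.6667 L/s.
Vt = flow × Ti = 0.6667 L/s × 0.76 s × 1000 mL/L = 506.69 mL.
R = (PIP − Pplat)/V̇ = (18 − 12) / 0.6667 = 6.0/0.6667 = 9.0 cmH2O·s/L.
C = Vt/(Pplat − PEEP) = 506.69 / (12 − 4) = 506.69/8.0 = 63.336 mL/cmH2O.
τ = R × C = 9.0 × 0.06334 L/cmH2O = 0.5701 s.
Fraction remaining = e^(−Te/τ) = e^(−0.47/0.5701) = 0.4385.
Trapped volume = 506.69 × 0.4385 = 222.18 mL.

222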